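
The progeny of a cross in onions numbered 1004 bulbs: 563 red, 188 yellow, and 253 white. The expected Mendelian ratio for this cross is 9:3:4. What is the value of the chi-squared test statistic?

Total ratio parts = 16. Expected numbers out of 1004:
  red: 1004 × 9/16 = 564.75
  yellow: 1004 × 3/16 = 188.25
  white: 1004 × 4/16 = 251
χ² = Σ (O − E)² / E
  red: (563 − 564.75)² / 564.75 = 0.0054
  yellow: (188 − 188.25)² / 188.25 = 0.0003
  white: (253 − 251)² / 251 = 0.0159
χ² = 0.0054 + 0.0003 + 0.0159 = 0.0216 ≈ 0.022

0.022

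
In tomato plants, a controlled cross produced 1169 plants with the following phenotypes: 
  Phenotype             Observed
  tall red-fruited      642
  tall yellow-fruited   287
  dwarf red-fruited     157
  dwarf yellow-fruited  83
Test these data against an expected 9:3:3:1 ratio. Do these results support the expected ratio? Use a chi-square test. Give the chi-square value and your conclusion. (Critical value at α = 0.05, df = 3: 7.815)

40.344; not consistent

Total ratio parts = 16. Expected numbers out of 1169:
  tall red-fruited: 1169 × 9/16 = 657.5625
  tall yellow-fruited: 1169 × 3/16 = 219.1875
  dwarf red-fruited: 1169 × 3/16 = 219.1875
  dwarf yellow-fruited: 1169 × 1/16 = 73.0625
χ² = Σ (O − E)² / E
  tall red-fruited: (642 − 657.5625)² / 657.5625 = 0.3683
  tall yellow-fruited: (287 − 219.1875)² / 219.1875 = 20.9799
  dwarf red-fruited: (157 − 219.1875)² / 219.1875 = 17.6437
  dwarf yellow-fruited: (83 − 73.0625)² / 73.0625 = 1.3516
χ² = 0.3683 + 20.9799 + 17.6437 + 1.3516 = 40.3435 ≈ 40.344
Degrees of freedom = 4 − 1 = 3; critical value at α = 0.05 is 7.815.
Since 40.344 > 7.815, we reject the null hypothesis — the data do not fit the 9:3:3:1 ratio.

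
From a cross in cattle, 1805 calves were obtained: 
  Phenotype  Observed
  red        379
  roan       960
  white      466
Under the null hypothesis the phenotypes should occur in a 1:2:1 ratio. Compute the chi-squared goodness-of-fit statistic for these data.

Under the 1:2:1 hypothesis (Σ ratio = 4, N = 1805):
  red: 1805 × 1/4 = 451.25
  roan: 1805 × 2/4 = 902.5
  white: 1805 × 1/4 = 451.25
χ² = Σ (O − E)² / E
  red: (379 − 451.25)² / 451.25 = 11.5680
  roan: (960 − 902.5)² / 902.5 = 3.6634
  white: (466 − 451.25)² / 451.25 = 0.4821
χ² = 11.5680 + 3.6634 + 0.4821 = 15.7135 ≈ 15.714

15.714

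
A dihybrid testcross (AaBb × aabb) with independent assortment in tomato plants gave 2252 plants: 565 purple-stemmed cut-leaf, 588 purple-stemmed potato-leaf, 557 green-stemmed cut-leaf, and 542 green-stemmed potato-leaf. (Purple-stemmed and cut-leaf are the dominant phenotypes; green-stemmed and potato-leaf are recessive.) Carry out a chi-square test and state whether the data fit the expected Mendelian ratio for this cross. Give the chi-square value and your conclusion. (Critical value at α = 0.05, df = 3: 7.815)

A dihybrid testcross with independent assortment gives a 1:1:1:1 ratio.
Under the 1:1:1:1 hypothesis (Σ ratio = 4, N = 2252):
  purple-stemmed cut-leaf: 2252 × 1/4 = 563
  purple-stemmed potato-leaf: 2252 × 1/4 = 563
  green-stemmed cut-leaf: 2252 × 1/4 = 563
  green-stemmed potato-leaf: 2252 × 1/4 = 563
χ² = Σ (O − E)² / E
  purple-stemmed cut-leaf: (565 − 563)² / 563 = 0.0071
  purple-stemmed potato-leaf: (588 − 563)² / 563 = 1.1101
  green-stemmed cut-leaf: (557 − 563)² / 563 = 0.0639
  green-stemmed potato-leaf: (542 − 563)² / 563 = 0.7833
χ² = 0.0071 + 1.1101 + 0.0639 + 0.7833 = 1.9644 ≈ 1.964
Degrees of freedom = 4 − 1 = 3; critical value at α = 0.05 is 7.815.
Since 1.964 < 7.815, we fail to reject the null hypothesis — the data are consistent with the 1:1:1:1 ratio.

1.964; consistent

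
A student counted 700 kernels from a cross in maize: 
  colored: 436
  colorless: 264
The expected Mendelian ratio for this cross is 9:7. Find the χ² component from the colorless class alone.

The 9:7 ratio has 16 parts, so with N = 700 the expected counts are:
  colored: 700 × 9/16 = 393.75
  colorless: 700 × 7/16 = 306.25
Contribution of colorless: (264 − 306.25)² / 306.25 = 5.8288

5.829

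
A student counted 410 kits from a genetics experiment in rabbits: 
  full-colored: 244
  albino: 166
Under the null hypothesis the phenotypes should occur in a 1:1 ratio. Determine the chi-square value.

Under the 1:1 hypothesis (Σ ratio = 2, N = 410):
  full-colored: 410 × 1/2 = 205
  albino: 410 × 1/2 = 205
χ² = Σ (O − E)² / E
  full-colored: (244 − 205)² / 205 = 7.4195
  albino: (166 − 205)² / 205 = 7.4195
χ² = 7.4195 + 7.4195 = 14.839

14.839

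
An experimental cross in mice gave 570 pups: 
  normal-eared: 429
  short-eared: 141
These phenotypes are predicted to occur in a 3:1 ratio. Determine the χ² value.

0.021

Under the 3:1 hypothesis (Σ ratio = 4, N = 570):
  normal-eared: 570 × 3/4 = 427.5
  short-eared: 570 × 1/4 = 142.5
χ² = Σ (O − E)² / E
  normal-eared: (429 − 427.5)² / 427.5 = 0.0053
  short-eared: (141 − 142.5)² / 142.5 = 0.0158
χ² = 0.0053 + 0.0158 = 0.0211 ≈ 0.021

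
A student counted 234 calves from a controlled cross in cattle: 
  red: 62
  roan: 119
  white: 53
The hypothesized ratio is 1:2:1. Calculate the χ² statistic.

Total ratio parts = 4. Expected numbers out of 234:
  red: 234 × 1/4 = 58.5
  roan: 234 × 2/4 = 117
  white: 234 × 1/4 = 58.5
χ² = Σ (O − E)² / E
  red: (62 − 58.5)² / 58.5 = 0.2094
  roan: (119 − 117)² / 117 = 0.0342
  white: (53 − 58.5)² / 58.5 = 0.5171
χ² = 0.2094 + 0.0342 + 0.5171 = 0.7607 ≈ 0.761

0.761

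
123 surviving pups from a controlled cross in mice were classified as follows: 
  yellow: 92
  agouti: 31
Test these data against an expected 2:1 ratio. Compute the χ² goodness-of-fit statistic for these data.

Expected counts for N = 123 under a 2:1 ratio (total parts = 3):
  yellow: 123 × 2/3 = 82
  agouti: 123 × 1/3 = 41
χ² = Σ (O − E)² / E
  yellow: (92 − 82)² / 82 = 1.2195
  agouti: (31 − 41)² / 41 = 2.4390
χ² = 1.2195 + 2.4390 = 3.6585 ≈ 3.659

3.659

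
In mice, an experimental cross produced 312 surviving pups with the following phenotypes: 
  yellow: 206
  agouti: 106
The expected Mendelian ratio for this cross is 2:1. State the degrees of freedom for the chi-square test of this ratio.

A goodness-of-fit test with 2 phenotype classes has df = 2 − 1 = 1.

1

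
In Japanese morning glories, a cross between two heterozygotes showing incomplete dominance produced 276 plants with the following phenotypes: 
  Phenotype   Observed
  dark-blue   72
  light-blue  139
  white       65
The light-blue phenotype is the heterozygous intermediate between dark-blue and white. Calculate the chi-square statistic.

With incomplete dominance, a heterozygote × heterozygote cross gives a 1:2:1 phenotypic ratio.
Expected counts for N = 276 under a 1:2:1 ratio (total parts = 4):
  dark-blue: 276 × 1/4 = 69
  light-blue: 276 × 2/4 = 138
  white: 276 × 1/4 = 69
χ² = Σ (O − E)² / E
  dark-blue: (72 − 69)² / 69 = 0.1304
  light-blue: (139 − 138)² / 138 = 0.0072
  white: (65 − 69)² / 69 = 0.2319
χ² = 0.1304 + 0.0072 + 0.2319 = 0.3695 ≈ 0.370

0.370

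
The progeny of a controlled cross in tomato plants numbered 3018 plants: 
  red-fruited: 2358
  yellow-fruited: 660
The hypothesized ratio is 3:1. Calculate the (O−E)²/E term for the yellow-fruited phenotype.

11.836

Under the 3:1 hypothesis (Σ ratio = 4, N = 3018):
  red-fruited: 3018 × 3/4 = 2263.5
  yellow-fruited: 3018 × 1/4 = 754.5
Contribution of yellow-fruited: (660 − 754.5)² / 754.5 = 11.8360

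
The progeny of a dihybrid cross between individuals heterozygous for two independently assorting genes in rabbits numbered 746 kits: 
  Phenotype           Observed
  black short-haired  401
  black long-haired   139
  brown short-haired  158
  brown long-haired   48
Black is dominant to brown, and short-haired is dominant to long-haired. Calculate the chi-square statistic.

A dihybrid F₂ with independent assortment and complete dominance at both loci gives a 9:3:3:1 phenotypic ratio.
Expected counts for N = 746 under a 9:3:3:1 ratio (total parts = 16):
  black short-haired: 746 × 9/16 = 419.625
  black long-haired: 746 × 3/16 = 139.875
  brown short-haired: 746 × 3/16 = 139.875
  brown long-haired: 746 × 1/16 = 46.625
χ² = Σ (O − E)² / E
  black short-haired: (401 − 419.625)² / 419.625 = 0.8267
  black long-haired: (139 − 139.875)² / 139.875 = 0.0055
  brown short-haired: (158 − 139.875)² / 139.875 = 2.3486
  brown long-haired: (48 − 46.625)² / 46.625 = 0.0405
χ² = 0.8267 + 0.0055 + 2.3486 + 0.0405 = 3.2213 ≈ 3.221

3.221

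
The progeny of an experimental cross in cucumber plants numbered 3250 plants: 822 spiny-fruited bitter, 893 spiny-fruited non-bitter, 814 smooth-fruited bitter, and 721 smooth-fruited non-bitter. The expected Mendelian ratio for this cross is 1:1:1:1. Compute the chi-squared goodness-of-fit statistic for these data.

18.394

Total ratio parts = 4. Expected numbers out of 3250:
  spiny-fruited bitter: 3250 × 1/4 = 812.5
  spiny-fruited non-bitter: 3250 × 1/4 = 812.5
  smooth-fruited bitter: 3250 × 1/4 = 812.5
  smooth-fruited non-bitter: 3250 × 1/4 = 812.5
χ² = Σ (O − E)² / E
  spiny-fruited bitter: (822 − 812.5)² / 812.5 = 0.1111
  spiny-fruited non-bitter: (893 − 812.5)² / 812.5 = 7.9757
  smooth-fruited bitter: (814 − 812.5)² / 812.5 = 0.0028
  smooth-fruited non-bitter: (721 − 812.5)² / 812.5 = 10.3043
χ² = 0.1111 + 7.9757 + 0.0028 + 10.3043 = 18.3939 ≈ 18.394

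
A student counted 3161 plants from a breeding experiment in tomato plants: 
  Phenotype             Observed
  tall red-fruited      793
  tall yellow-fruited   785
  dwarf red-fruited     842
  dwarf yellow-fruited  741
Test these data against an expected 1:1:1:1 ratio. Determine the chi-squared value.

Total ratio parts = 4. Expected numbers out of 3161:
  tall red-fruited: 3161 × 1/4 = 790.25
  tall yellow-fruited: 3161 × 1/4 = 790.25
  dwarf red-fruited: 3161 × 1/4 = 790.25
  dwarf yellow-fruited: 3161 × 1/4 = 790.25
χ² = Σ (O − E)² / E
  tall red-fruited: (793 − 790.25)² / 790.25 = 0.0096
  tall yellow-fruited: (785 − 790.25)² / 790.25 = 0.0349
  dwarf red-fruited: (842 − 790.25)² / 790.25 = 3.3889
  dwarf yellow-fruited: (741 − 790.25)² / 790.25 = 3.0694
χ² = 0.0096 + 0.0349 + 3.3889 + 3.0694 = 6.5028 ≈ 6.503

6.503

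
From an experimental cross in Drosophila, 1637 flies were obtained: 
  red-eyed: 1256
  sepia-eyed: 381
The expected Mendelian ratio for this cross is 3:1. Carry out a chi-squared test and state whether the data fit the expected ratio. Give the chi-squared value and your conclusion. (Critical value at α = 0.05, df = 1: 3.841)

Expected counts for N = 1637 under a 3:1 ratio (total parts = 4):
  red-eyed: 1637 × 3/4 = 1227.75
  sepia-eyed: 1637 × 1/4 = 409.25
χ² = Σ (O − E)² / E
  red-eyed: (1256 − 1227.75)² / 1227.75 = 0.6500
  sepia-eyed: (381 − 409.25)² / 409.25 = 1.9501
χ² = 0.6500 + 1.9501 = 2.6001 ≈ 2.600
Degrees of freedom = 2 − 1 = 1; critical value at α = 0.05 is 3.841.
Since 2.600 < 3.841, we fail to reject the null hypothesis — the data are consistent with the 3:1 ratio.

2.600; consistent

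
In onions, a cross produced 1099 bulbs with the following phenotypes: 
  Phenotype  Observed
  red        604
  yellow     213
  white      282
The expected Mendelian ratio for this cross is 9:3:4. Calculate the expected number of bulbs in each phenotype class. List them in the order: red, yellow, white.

The 9:3:4 ratio has 16 parts, so with N = 1099 the expected counts are:
  red: 1099 × 9/16 = 618.1875
  yellow: 1099 × 3/16 = 206.0625
  white: 1099 × 4/16 = 274.75

618.1875, 206.0625, 274.75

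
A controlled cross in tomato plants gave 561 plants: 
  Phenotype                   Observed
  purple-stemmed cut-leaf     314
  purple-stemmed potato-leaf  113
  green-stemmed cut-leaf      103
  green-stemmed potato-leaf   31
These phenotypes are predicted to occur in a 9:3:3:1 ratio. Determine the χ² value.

Expected counts for N = 561 under a 9:3:3:1 ratio (total parts = 16):
  purple-stemmed cut-leaf: 561 × 9/16 = 315.5625
  purple-stemmed potato-leaf: 561 × 3/16 = 105.1875
  green-stemmed cut-leaf: 561 × 3/16 = 105.1875
  green-stemmed potato-leaf: 561 × 1/16 = 35.0625
χ² = Σ (O − E)² / E
  purple-stemmed cut-leaf: (314 − 315.5625)² / 315.5625 = 0.0077
  purple-stemmed potato-leaf: (113 − 105.1875)² / 105.1875 = 0.5803
  green-stemmed cut-leaf: (103 − 105.1875)² / 105.1875 = 0.0455
  green-stemmed potato-leaf: (31 − 35.0625)² / 35.0625 = 0.4707
χ² = 0.0077 + 0.5803 + 0.0455 + 0.4707 = 1.1042 ≈ 1.104

1.104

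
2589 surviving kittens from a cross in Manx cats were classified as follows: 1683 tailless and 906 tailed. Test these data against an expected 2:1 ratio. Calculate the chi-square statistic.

Expected counts for N = 2589 under a 2:1 ratio (total parts = 3):
  tailless: 2589 × 2/3 = 1726
  tailed: 2589 × 1/3 = 863
χ² = Σ (O − E)² / E
  tailless: (1683 − 1726)² / 1726 = 1.0713
  tailed: (906 − 863)² / 863 = 2.1425
χ² = 1.0713 + 2.1425 = 3.2138 ≈ 3.214

3.214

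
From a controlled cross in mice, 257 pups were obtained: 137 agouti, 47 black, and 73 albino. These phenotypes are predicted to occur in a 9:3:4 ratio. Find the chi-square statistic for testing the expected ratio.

Under the 9:3:4 hypothesis (Σ ratio = 16, N = 257):
  agouti: 257 × 9/16 = 144.5625
  black: 257 × 3/16 = 48.1875
  albino: 257 × 4/16 = 64.25
χ² = Σ (O − E)² / E
  agouti: (137 − 144.5625)² / 144.5625 = 0.3956
  black: (47 − 48.1875)² / 48.1875 = 0.0293
  albino: (73 − 64.25)² / 64.25 = 1.1916
χ² = 0.3956 + 0.0293 + 1.1916 = 1.6165 ≈ 1.617

1.617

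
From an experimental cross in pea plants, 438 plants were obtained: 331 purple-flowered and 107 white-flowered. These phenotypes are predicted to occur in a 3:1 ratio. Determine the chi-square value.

The 3:1 ratio has 4 parts, so with N = 438 the expected counts are:
  purple-flowered: 438 × 3/4 = 328.5
  white-flowered: 438 × 1/4 = 109.5
χ² = Σ (O − E)² / E
  purple-flowered: (331 − 328.5)² / 328.5 = 0.0190
  white-flowered: (107 − 109.5)² / 109.5 = 0.0571
χ² = 0.0190 + 0.0571 = 0.0761 ≈ 0.076

0.076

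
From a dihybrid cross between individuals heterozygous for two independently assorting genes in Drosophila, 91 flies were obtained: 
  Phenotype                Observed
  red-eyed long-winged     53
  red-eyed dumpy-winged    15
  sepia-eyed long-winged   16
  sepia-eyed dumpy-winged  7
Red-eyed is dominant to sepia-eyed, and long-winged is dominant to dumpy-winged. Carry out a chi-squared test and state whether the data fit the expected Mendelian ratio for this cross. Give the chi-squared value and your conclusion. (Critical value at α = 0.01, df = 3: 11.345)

A dihybrid F₂ with independent assortment and complete dominance at both loci gives a 9:3:3:1 phenotypic ratio.
Expected counts for N = 91 under a 9:3:3:1 ratio (total parts = 16):
  red-eyed long-winged: 91 × 9/16 = 51.1875
  red-eyed dumpy-winged: 91 × 3/16 = 17.0625
  sepia-eyed long-winged: 91 × 3/16 = 17.0625
  sepia-eyed dumpy-winged: 91 × 1/16 = 5.6875
χ² = Σ (O − E)² / E
  red-eyed long-winged: (53 − 51.1875)² / 51.1875 = 0.0642
  red-eyed dumpy-winged: (15 − 17.0625)² / 17.0625 = 0.2493
  sepia-eyed long-winged: (16 − 17.0625)² / 17.0625 = 0.0662
  sepia-eyed dumpy-winged: (7 − 5.6875)² / 5.6875 = 0.3029
χ² = 0.0642 + 0.2493 + 0.0662 + 0.3029 = 0.6826 ≈ 0.683
Degrees of freedom = 4 − 1 = 3; critical value at α = 0.01 is 11.345.
Since 0.683 < 11.345, we fail to reject the null hypothesis — the data are consistent with the 9:3:3:1 ratio.

0.683; consistent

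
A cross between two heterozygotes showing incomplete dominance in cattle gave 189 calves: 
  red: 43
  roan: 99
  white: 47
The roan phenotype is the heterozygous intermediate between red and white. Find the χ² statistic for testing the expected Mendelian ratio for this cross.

0.598

With incomplete dominance, a heterozygote × heterozygote cross gives a 1:2:1 phenotypic ratio.
Expected counts for N = 189 under a 1:2:1 ratio (total parts = 4):
  red: 189 × 1/4 = 47.25
  roan: 189 × 2/4 = 94.5
  white: 189 × 1/4 = 47.25
χ² = Σ (O − E)² / E
  red: (43 − 47.25)² / 47.25 = 0.3823
  roan: (99 − 94.5)² / 94.5 = 0.2143
  white: (47 − 47.25)² / 47.25 = 0.0013
χ² = 0.3823 + 0.2143 + 0.0013 = 0.5979 ≈ 0.598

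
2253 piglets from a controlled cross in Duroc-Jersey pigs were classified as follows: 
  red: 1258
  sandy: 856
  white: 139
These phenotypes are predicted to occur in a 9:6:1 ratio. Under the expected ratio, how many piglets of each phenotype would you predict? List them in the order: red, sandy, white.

Total ratio parts = 16. Expected numbers out of 2253:
  red: 2253 × 9/16 = 1267.3125
  sandy: 2253 × 6/16 = 844.875
  white: 2253 × 1/16 = 140.8125

1267.3125, 844.875, 140.8125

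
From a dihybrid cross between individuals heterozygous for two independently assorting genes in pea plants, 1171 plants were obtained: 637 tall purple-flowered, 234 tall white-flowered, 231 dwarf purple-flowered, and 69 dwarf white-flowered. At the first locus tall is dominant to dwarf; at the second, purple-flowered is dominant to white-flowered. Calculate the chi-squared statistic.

A dihybrid F₂ with independent assortment and complete dominance at both loci gives a 9:3:3:1 phenotypic ratio.
Expected counts for N = 1171 under a 9:3:3:1 ratio (total parts = 16):
  tall purple-flowered: 1171 × 9/16 = 658.6875
  tall white-flowered: 1171 × 3/16 = 219.5625
  dwarf purple-flowered: 1171 × 3/16 = 219.5625
  dwarf white-flowered: 1171 × 1/16 = 73.1875
χ² = Σ (O − E)² / E
  tall purple-flowered: (637 − 658.6875)² / 658.6875 = 0.7141
  tall white-flowered: (234 − 219.5625)² / 219.5625 = 0.9493
  dwarf purple-flowered: (231 − 219.5625)² / 219.5625 = 0.5958
  dwarf white-flowered: (69 − 73.1875)² / 73.1875 = 0.2396
χ² = 0.7141 + 0.9493 + 0.5958 + 0.2396 = 2.4988 ≈ 2.499

2.499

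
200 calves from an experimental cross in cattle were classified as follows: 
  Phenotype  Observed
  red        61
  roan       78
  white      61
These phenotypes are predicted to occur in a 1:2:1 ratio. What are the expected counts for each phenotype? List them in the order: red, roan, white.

Expected counts for N = 200 under a 1:2:1 ratio (total parts = 4):
  red: 200 × 1/4 = 50
  roan: 200 × 2/4 = 100
  white: 200 × 1/4 = 50

50, 100, 50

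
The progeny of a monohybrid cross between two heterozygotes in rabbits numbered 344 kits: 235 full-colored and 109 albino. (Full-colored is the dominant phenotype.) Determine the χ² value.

For a monohybrid cross between heterozygotes with complete dominance, the expected phenotypic ratio is 3:1.
Under the 3:1 hypothesis (Σ ratio = 4, N = 344):
  full-colored: 344 × 3/4 = 258
  albino: 344 × 1/4 = 86
χ² = Σ (O − E)² / E
  full-colored: (235 − 258)² / 258 = 2.0504
  albino: (109 − 86)² / 86 = 6.1512
χ² = 2.0504 + 6.1512 = 8.2016 ≈ 8.202

8.202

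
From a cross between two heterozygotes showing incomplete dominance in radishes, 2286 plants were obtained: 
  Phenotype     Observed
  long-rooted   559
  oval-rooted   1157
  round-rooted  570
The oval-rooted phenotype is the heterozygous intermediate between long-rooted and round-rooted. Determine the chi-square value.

0.449

With incomplete dominance, a heterozygote × heterozygote cross gives a 1:2:1 phenotypic ratio.
Expected counts for N = 2286 under a 1:2:1 ratio (total parts = 4):
  long-rooted: 2286 × 1/4 = 571.5
  oval-rooted: 2286 × 2/4 = 1143
  round-rooted: 2286 × 1/4 = 571.5
χ² = Σ (O − E)² / E
  long-rooted: (559 − 571.5)² / 571.5 = 0.2734
  oval-rooted: (1157 − 1143)² / 1143 = 0.1715
  round-rooted: (570 − 571.5)² / 571.5 = 0.0039
χ² = 0.2734 + 0.1715 + 0.0039 = 0.4488 ≈ 0.449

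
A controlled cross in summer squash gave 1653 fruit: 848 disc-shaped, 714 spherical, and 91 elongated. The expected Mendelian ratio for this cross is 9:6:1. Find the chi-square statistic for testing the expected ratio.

22.958

The 9:6:1 ratio has 16 parts, so with N = 1653 the expected counts are:
  disc-shaped: 1653 × 9/16 = 929.8125
  spherical: 1653 × 6/16 = 619.875
  elongated: 1653 × 1/16 = 103.3125
χ² = Σ (O − E)² / E
  disc-shaped: (848 − 929.8125)² / 929.8125 = 7.1985
  spherical: (714 − 619.875)² / 619.875 = 14.2924
  elongated: (91 − 103.3125)² / 103.3125 = 1.4674
χ² = 7.1985 + 14.2924 + 1.4674 = 22.9583 ≈ 22.958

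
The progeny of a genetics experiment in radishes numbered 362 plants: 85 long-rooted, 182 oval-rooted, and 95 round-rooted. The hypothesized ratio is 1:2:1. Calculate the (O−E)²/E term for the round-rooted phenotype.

0.224

Under the 1:2:1 hypothesis (Σ ratio = 4, N = 362):
  long-rooted: 362 × 1/4 = 90.5
  oval-rooted: 362 × 2/4 = 181
  round-rooted: 362 × 1/4 = 90.5
Contribution of round-rooted: (95 − 90.5)² / 90.5 = 0.2238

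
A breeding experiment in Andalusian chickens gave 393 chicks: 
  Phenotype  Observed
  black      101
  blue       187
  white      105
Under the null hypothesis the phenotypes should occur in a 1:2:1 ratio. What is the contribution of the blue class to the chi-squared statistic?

Under the 1:2:1 hypothesis (Σ ratio = 4, N = 393):
  black: 393 × 1/4 = 98.25
  blue: 393 × 2/4 = 196.5
  white: 393 × 1/4 = 98.25
Contribution of blue: (187 − 196.5)² / 196.5 = 0.4593

0.459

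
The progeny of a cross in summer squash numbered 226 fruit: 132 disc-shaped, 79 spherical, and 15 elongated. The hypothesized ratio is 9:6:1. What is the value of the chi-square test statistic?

Under the 9:6:1 hypothesis (Σ ratio = 16, N = 226):
  disc-shaped: 226 × 9/16 = 127.125
  spherical: 226 × 6/16 = 84.75
  elongated: 226 × 1/16 = 14.125
χ² = Σ (O − E)² / E
  disc-shaped: (132 − 127.125)² / 127.125 = 0.1869
  spherical: (79 − 84.75)² / 84.75 = 0.3901
  elongated: (15 − 14.125)² / 14.125 = 0.0542
χ² = 0.1869 + 0.3901 + 0.0542 = 0.6312 ≈ 0.631

0.631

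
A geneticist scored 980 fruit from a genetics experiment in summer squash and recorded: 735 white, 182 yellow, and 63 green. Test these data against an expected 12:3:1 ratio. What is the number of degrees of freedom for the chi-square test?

2

A goodness-of-fit test with 3 phenotype classes has df = 3 − 1 = 2.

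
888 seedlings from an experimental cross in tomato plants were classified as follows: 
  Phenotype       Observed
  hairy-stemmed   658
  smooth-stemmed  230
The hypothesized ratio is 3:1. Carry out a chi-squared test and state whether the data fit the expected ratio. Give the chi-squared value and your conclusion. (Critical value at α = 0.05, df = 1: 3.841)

0.384; consistent

Under the 3:1 hypothesis (Σ ratio = 4, N = 888):
  hairy-stemmed: 888 × 3/4 = 666
  smooth-stemmed: 888 × 1/4 = 222
χ² = Σ (O − E)² / E
  hairy-stemmed: (658 − 666)² / 666 = 0.0961
  smooth-stemmed: (230 − 222)² / 222 = 0.2883
χ² = 0.0961 + 0.2883 = 0.3844 ≈ 0.384
Degrees of freedom = 2 − 1 = 1; critical value at α = 0.05 is 3.841.
Since 0.384 < 3.841, we fail to reject the null hypothesis — the data are consistent with the 3:1 ratio.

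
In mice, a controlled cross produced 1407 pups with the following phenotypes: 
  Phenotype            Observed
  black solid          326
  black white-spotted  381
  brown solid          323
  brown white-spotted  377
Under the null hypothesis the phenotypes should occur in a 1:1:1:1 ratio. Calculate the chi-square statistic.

8.480

Total ratio parts = 4. Expected numbers out of 1407:
  black solid: 1407 × 1/4 = 351.75
  black white-spotted: 1407 × 1/4 = 351.75
  brown solid: 1407 × 1/4 = 351.75
  brown white-spotted: 1407 × 1/4 = 351.75
χ² = Σ (O − E)² / E
  black solid: (326 − 351.75)² / 351.75 = 1.8850
  black white-spotted: (381 − 351.75)² / 351.75 = 2.4323
  brown solid: (323 − 351.75)² / 351.75 = 2.3499
  brown white-spotted: (377 − 351.75)² / 351.75 = 1.8125
χ² = 1.8850 + 2.4323 + 2.3499 + 1.8125 = 8.4797 ≈ 8.480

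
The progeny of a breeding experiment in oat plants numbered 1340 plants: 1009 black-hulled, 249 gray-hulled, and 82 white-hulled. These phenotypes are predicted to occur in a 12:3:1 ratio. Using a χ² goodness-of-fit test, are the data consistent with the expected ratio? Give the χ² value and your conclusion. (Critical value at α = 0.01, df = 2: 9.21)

Total ratio parts = 16. Expected numbers out of 1340:
  black-hulled: 1340 × 12/16 = 1005
  gray-hulled: 1340 × 3/16 = 251.25
  white-hulled: 1340 × 1/16 = 83.75
χ² = Σ (O − E)² / E
  black-hulled: (1009 − 1005)² / 1005 = 0.0159
  gray-hulled: (249 − 251.25)² / 251.25 = 0.0201
  white-hulled: (82 − 83.75)² / 83.75 = 0.0366
χ² = 0.0159 + 0.0201 + 0.0366 = 0.0726 ≈ 0.073
Degrees of freedom = 3 − 1 = 2; critical value at α = 0.01 is 9.21.
Since 0.073 < 9.21, we fail to reject the null hypothesis — the data are consistent with the 12:3:1 ratio.

0.073; consistent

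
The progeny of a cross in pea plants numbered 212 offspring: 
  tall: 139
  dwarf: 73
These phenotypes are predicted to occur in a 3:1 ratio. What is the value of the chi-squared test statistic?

Total ratio parts = 4. Expected numbers out of 212:
  tall: 212 × 3/4 = 159
  dwarf: 212 × 1/4 = 53
χ² = Σ (O − E)² / E
  tall: (139 − 159)² / 159 = 2.5157
  dwarf: (73 − 53)² / 53 = 7.5472
χ² = 2.5157 + 7.5472 = 10.0629 ≈ 10.063

10.063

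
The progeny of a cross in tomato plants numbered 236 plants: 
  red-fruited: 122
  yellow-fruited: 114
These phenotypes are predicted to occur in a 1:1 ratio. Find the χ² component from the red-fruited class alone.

0.136

Expected counts for N = 236 under a 1:1 ratio (total parts = 2):
  red-fruited: 236 × 1/2 = 118
  yellow-fruited: 236 × 1/2 = 118
Contribution of red-fruited: (122 − 118)² / 118 = 0.1356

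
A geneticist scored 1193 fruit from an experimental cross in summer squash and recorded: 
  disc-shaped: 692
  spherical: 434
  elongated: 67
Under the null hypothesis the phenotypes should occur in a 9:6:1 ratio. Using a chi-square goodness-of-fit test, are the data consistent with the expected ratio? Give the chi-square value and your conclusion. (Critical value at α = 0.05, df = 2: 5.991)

Expected counts for N = 1193 under a 9:6:1 ratio (total parts = 16):
  disc-shaped: 1193 × 9/16 = 671.0625
  spherical: 1193 × 6/16 = 447.375
  elongated: 1193 × 1/16 = 74.5625
χ² = Σ (O − E)² / E
  disc-shaped: (692 − 671.0625)² / 671.0625 = 0.6533
  spherical: (434 − 447.375)² / 447.375 = 0.3999
  elongated: (67 − 74.5625)² / 74.5625 = 0.7670
χ² = 0.6533 + 0.3999 + 0.7670 = 1.8202 ≈ 1.820
Degrees of freedom = 3 − 1 = 2; critical value at α = 0.05 is 5.991.
Since 1.820 < 5.991, we fail to reject the null hypothesis — the data are consistent with the 9:6:1 ratio.

1.820; consistent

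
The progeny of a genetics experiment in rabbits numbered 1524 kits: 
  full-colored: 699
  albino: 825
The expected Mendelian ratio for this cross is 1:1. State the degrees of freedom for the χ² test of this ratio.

A goodness-of-fit test with 2 phenotype classes has df = 2 − 1 = 1.

1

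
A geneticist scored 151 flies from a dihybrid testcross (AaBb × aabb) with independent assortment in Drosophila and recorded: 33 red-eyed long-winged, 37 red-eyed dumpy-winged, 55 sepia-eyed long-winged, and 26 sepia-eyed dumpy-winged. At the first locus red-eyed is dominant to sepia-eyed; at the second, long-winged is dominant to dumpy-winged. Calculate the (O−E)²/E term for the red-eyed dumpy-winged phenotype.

A dihybrid testcross with independent assortment gives a 1:1:1:1 ratio.
Expected counts for N = 151 under a 1:1:1:1 ratio (total parts = 4):
  red-eyed long-winged: 151 × 1/4 = 37.75
  red-eyed dumpy-winged: 151 × 1/4 = 37.75
  sepia-eyed long-winged: 151 × 1/4 = 37.75
  sepia-eyed dumpy-winged: 151 × 1/4 = 37.75
Contribution of red-eyed dumpy-winged: (37 − 37.75)² / 37.75 = 0.0149

0.015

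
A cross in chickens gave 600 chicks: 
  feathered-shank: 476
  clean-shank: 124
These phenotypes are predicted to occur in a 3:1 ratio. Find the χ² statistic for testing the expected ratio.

6.009

Under the 3:1 hypothesis (Σ ratio = 4, N = 600):
  feathered-shank: 600 × 3/4 = 450
  clean-shank: 600 × 1/4 = 150
χ² = Σ (O − E)² / E
  feathered-shank: (476 − 450)² / 450 = 1.5022
  clean-shank: (124 − 150)² / 150 = 4.5067
χ² = 1.5022 + 4.5067 = 6.0089 ≈ 6.009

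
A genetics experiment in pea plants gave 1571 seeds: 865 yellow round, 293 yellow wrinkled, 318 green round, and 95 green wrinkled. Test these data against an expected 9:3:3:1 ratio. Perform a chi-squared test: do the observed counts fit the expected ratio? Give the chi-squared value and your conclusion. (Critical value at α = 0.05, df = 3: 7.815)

The 9:3:3:1 ratio has 16 parts, so with N = 1571 the expected counts are:
  yellow round: 1571 × 9/16 = 883.6875
  yellow wrinkled: 1571 × 3/16 = 294.5625
  green round: 1571 × 3/16 = 294.5625
  green wrinkled: 1571 × 1/16 = 98.1875
χ² = Σ (O − E)² / E
  yellow round: (865 − 883.6875)² / 883.6875 = 0.3952
  yellow wrinkled: (293 − 294.5625)² / 294.5625 = 0.0083
  green round: (318 − 294.5625)² / 294.5625 = 1.8649
  green wrinkled: (95 − 98.1875)² / 98.1875 = 0.1035
χ² = 0.3952 + 0.0083 + 1.8649 + 0.1035 = 2.3719 ≈ 2.372
Degrees of freedom = 4 − 1 = 3; critical value at α = 0.05 is 7.815.
Since 2.372 < 7.815, we fail to reject the null hypothesis — the data are consistent with the 9:3:3:1 ratio.

2.372; consistent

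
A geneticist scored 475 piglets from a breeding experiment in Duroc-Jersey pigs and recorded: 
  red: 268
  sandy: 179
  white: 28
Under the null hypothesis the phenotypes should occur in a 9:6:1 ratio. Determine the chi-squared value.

Total ratio parts = 16. Expected numbers out of 475:
  red: 475 × 9/16 = 267.1875
  sandy: 475 × 6/16 = 178.125
  white: 475 × 1/16 = 29.6875
χ² = Σ (O − E)² / E
  red: (268 − 267.1875)² / 267.1875 = 0.0025
  sandy: (179 − 178.125)² / 178.125 = 0.0043
  white: (28 − 29.6875)² / 29.6875 = 0.0959
χ² = 0.0025 + 0.0043 + 0.0959 = 0.1027 ≈ 0.103

0.103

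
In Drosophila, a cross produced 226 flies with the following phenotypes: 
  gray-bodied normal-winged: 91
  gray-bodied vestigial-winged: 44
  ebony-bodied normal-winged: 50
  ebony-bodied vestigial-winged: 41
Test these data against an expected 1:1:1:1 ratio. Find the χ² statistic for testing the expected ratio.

The 1:1:1:1 ratio has 4 parts, so with N = 226 the expected counts are:
  gray-bodied normal-winged: 226 × 1/4 = 56.5
  gray-bodied vestigial-winged: 226 × 1/4 = 56.5
  ebony-bodied normal-winged: 226 × 1/4 = 56.5
  ebony-bodied vestigial-winged: 226 × 1/4 = 56.5
χ² = Σ (O − E)² / E
  gray-bodied normal-winged: (91 − 56.5)² / 56.5 = 21.0664
  gray-bodied vestigial-winged: (44 − 56.5)² / 56.5 = 2.7655
  ebony-bodied normal-winged: (50 − 56.5)² / 56.5 = 0.7478
  ebony-bodied vestigial-winged: (41 − 56.5)² / 56.5 = 4.2522
χ² = 21.0664 + 2.7655 + 0.7478 + 4.2522 = 28.8319 ≈ 28.832

28.832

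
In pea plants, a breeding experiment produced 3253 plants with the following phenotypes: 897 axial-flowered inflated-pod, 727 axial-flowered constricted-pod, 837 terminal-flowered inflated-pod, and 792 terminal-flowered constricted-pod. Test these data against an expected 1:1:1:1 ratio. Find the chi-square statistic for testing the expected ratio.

Expected counts for N = 3253 under a 1:1:1:1 ratio (total parts = 4):
  axial-flowered inflated-pod: 3253 × 1/4 = 813.25
  axial-flowered constricted-pod: 3253 × 1/4 = 813.25
  terminal-flowered inflated-pod: 3253 × 1/4 = 813.25
  terminal-flowered constricted-pod: 3253 × 1/4 = 813.25
χ² = Σ (O − E)² / E
  axial-flowered inflated-pod: (897 − 813.25)² / 813.25 = 8.6247
  axial-flowered constricted-pod: (727 − 813.25)² / 813.25 = 9.1473
  terminal-flowered inflated-pod: (837 − 813.25)² / 813.25 = 0.6936
  terminal-flowered constricted-pod: (792 − 813.25)² / 813.25 = 0.5553
χ² = 8.6247 + 9.1473 + 0.6936 + 0.5553 = 19.0209 ≈ 19.021

19.021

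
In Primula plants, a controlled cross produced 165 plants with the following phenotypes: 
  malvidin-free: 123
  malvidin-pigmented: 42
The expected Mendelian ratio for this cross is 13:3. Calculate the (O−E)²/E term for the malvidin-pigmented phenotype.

3.956

Under the 13:3 hypothesis (Σ ratio = 16, N = 165):
  malvidin-free: 165 × 13/16 = 134.0625
  malvidin-pigmented: 165 × 3/16 = 30.9375
Contribution of malvidin-pigmented: (42 − 30.9375)² / 30.9375 = 3.9557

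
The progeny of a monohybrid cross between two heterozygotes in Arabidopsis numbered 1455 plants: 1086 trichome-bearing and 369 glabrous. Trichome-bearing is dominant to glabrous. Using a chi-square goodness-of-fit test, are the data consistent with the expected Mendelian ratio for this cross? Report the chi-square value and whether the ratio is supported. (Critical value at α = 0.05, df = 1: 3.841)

For a monohybrid cross between heterozygotes with complete dominance, the expected phenotypic ratio is 3:1.
Total ratio parts = 4. Expected numbers out of 1455:
  trichome-bearing: 1455 × 3/4 = 1091.25
  glabrous: 1455 × 1/4 = 363.75
χ² = Σ (O − E)² / E
  trichome-bearing: (1086 − 1091.25)² / 1091.25 = 0.0253
  glabrous: (369 − 363.75)² / 363.75 = 0.0758
χ² = 0.0253 + 0.0758 = 0.1011 ≈ 0.101
Degrees of freedom = 2 − 1 = 1; critical value at α = 0.05 is 3.841.
Since 0.101 < 3.841, we fail to reject the null hypothesis — the data are consistent with the 3:1 ratio.

0.101; consistent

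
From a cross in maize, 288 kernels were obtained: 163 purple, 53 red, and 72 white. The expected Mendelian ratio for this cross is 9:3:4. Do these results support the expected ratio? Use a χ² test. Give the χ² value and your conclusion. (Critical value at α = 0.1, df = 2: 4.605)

0.025; consistent

The 9:3:4 ratio has 16 parts, so with N = 288 the expected counts are:
  purple: 288 × 9/16 = 162
  red: 288 × 3/16 = 54
  white: 288 × 4/16 = 72
χ² = Σ (O − E)² / E
  purple: (163 − 162)² / 162 = 0.0062
  red: (53 − 54)² / 54 = 0.0185
  white: (72 − 72)² / 72 = 0.0000
χ² = 0.0062 + 0.0185 + 0.0000 = 0.0247 ≈ 0.025
Degrees of freedom = 3 − 1 = 2; critical value at α = 0.1 is 4.605.
Since 0.025 < 4.605, we fail to reject the null hypothesis — the data are consistent with the 9:3:4 ratio.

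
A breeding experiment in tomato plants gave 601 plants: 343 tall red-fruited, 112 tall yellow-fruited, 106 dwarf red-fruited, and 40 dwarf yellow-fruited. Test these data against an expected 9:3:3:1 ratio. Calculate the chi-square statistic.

Total ratio parts = 16. Expected numbers out of 601:
  tall red-fruited: 601 × 9/16 = 338.0625
  tall yellow-fruited: 601 × 3/16 = 112.6875
  dwarf red-fruited: 601 × 3/16 = 112.6875
  dwarf yellow-fruited: 601 × 1/16 = 37.5625
χ² = Σ (O − E)² / E
  tall red-fruited: (343 − 338.0625)² / 338.0625 = 0.0721
  tall yellow-fruited: (112 − 112.6875)² / 112.6875 = 0.0042
  dwarf red-fruited: (106 − 112.6875)² / 112.6875 = 0.3969
  dwarf yellow-fruited: (40 − 37.5625)² / 37.5625 = 0.1582
χ² = 0.0721 + 0.0042 + 0.3969 + 0.1582 = 0.6314 ≈ 0.631

0.631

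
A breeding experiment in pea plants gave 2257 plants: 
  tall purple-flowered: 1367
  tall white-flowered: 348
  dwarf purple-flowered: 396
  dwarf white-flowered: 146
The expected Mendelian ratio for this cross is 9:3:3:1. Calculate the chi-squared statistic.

Total ratio parts = 16. Expected numbers out of 2257:
  tall purple-flowered: 2257 × 9/16 = 1269.5625
  tall white-flowered: 2257 × 3/16 = 423.1875
  dwarf purple-flowered: 2257 × 3/16 = 423.1875
  dwarf white-flowered: 2257 × 1/16 = 141.0625
χ² = Σ (O − E)² / E
  tall purple-flowered: (1367 − 1269.5625)² / 1269.5625 = 7.4782
  tall white-flowered: (348 − 423.1875)² / 423.1875 = 13.3585
  dwarf purple-flowered: (396 − 423.1875)² / 423.1875 = 1.7466
  dwarf white-flowered: (146 − 141.0625)² / 141.0625 = 0.1728
χ² = 7.4782 + 13.3585 + 1.7466 + 0.1728 = 22.7561 ≈ 22.756

22.756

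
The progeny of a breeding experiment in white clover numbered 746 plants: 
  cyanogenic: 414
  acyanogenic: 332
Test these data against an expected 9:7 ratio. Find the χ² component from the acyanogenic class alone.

Expected counts for N = 746 under a 9:7 ratio (total parts = 16):
  cyanogenic: 746 × 9/16 = 419.625
  acyanogenic: 746 × 7/16 = 326.375
Contribution of acyanogenic: (332 − 326.375)² / 326.375 = 0.0969

0.097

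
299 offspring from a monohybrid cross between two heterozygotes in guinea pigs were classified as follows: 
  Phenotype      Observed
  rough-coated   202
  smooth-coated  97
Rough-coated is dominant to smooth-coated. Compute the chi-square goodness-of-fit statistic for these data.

8.831

For a monohybrid cross between heterozygotes with complete dominance, the expected phenotypic ratio is 3:1.
Under the 3:1 hypothesis (Σ ratio = 4, N = 299):
  rough-coated: 299 × 3/4 = 224.25
  smooth-coated: 299 × 1/4 = 74.75
χ² = Σ (O − E)² / E
  rough-coated: (202 − 224.25)² / 224.25 = 2.2076
  smooth-coated: (97 − 74.75)² / 74.75 = 6.6229
χ² = 2.2076 + 6.6229 = 8.8305 ≈ 8.831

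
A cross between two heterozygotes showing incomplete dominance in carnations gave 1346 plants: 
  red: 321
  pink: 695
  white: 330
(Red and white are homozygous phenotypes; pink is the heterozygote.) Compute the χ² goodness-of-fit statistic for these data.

1.559

With incomplete dominance, a heterozygote × heterozygote cross gives a 1:2:1 phenotypic ratio.
Expected counts for N = 1346 under a 1:2:1 ratio (total parts = 4):
  red: 1346 × 1/4 = 336.5
  pink: 1346 × 2/4 = 673
  white: 1346 × 1/4 = 336.5
χ² = Σ (O − E)² / E
  red: (321 − 336.5)² / 336.5 = 0.7140
  pink: (695 − 673)² / 673 = 0.7192
  white: (330 − 336.5)² / 336.5 = 0.1256
χ² = 0.7140 + 0.7192 + 0.1256 = 1.5588 ≈ 1.559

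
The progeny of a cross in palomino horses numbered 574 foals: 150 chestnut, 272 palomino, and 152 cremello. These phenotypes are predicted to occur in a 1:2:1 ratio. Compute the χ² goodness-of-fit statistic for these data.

The 1:2:1 ratio has 4 parts, so with N = 574 the expected counts are:
  chestnut: 574 × 1/4 = 143.5
  palomino: 574 × 2/4 = 287
  cremello: 574 × 1/4 = 143.5
χ² = Σ (O − E)² / E
  chestnut: (150 − 143.5)² / 143.5 = 0.2944
  palomino: (272 − 287)² / 287 = 0.7840
  cremello: (152 − 143.5)² / 143.5 = 0.5035
χ² = 0.2944 + 0.7840 + 0.5035 = 1.5819 ≈ 1.582

1.582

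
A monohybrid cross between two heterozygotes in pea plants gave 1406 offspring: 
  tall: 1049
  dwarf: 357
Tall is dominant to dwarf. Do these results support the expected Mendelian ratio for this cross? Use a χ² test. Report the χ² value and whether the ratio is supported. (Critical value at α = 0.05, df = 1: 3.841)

0.115; consistent

For a monohybrid cross between heterozygotes with complete dominance, the expected phenotypic ratio is 3:1.
Under the 3:1 hypothesis (Σ ratio = 4, N = 1406):
  tall: 1406 × 3/4 = 1054.5
  dwarf: 1406 × 1/4 = 351.5
χ² = Σ (O − E)² / E
  tall: (1049 − 1054.5)² / 1054.5 = 0.0287
  dwarf: (357 − 351.5)² / 351.5 = 0.0861
χ² = 0.0287 + 0.0861 = 0.1148 ≈ 0.115
Degrees of freedom = 2 − 1 = 1; critical value at α = 0.05 is 3.841.
Since 0.115 < 3.841, we fail to reject the null hypothesis — the data are consistent with the 3:1 ratio.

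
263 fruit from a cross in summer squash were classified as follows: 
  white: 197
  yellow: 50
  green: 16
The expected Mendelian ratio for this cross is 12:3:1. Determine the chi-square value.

The 12:3:1 ratio has 16 parts, so with N = 263 the expected counts are:
  white: 263 × 12/16 = 197.25
  yellow: 263 × 3/16 = 49.3125
  green: 263 × 1/16 = 16.4375
χ² = Σ (O − E)² / E
  white: (197 − 197.25)² / 197.25 = 0.0003
  yellow: (50 − 49.3125)² / 49.3125 = 0.0096
  green: (16 − 16.4375)² / 16.4375 = 0.0116
χ² = 0.0003 + 0.0096 + 0.0116 = 0.0215 ≈ 0.022

0.022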